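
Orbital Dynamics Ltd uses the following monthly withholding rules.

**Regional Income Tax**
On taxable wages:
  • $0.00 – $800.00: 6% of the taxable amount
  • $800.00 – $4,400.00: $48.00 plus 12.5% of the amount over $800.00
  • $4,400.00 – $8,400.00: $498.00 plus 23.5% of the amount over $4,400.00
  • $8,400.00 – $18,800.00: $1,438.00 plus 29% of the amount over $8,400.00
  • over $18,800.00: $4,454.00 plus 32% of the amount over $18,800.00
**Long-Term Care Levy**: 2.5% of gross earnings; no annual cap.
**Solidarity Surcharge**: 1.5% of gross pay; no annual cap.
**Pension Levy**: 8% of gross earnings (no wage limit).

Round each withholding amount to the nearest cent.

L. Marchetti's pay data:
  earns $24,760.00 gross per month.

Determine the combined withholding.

$9,332.40

Regional Income Tax: taxable = $24,760.00
  $4,454.00 + 32% × ($24,760.00 − $18,800.00) = $4,454.00 + 32% × $5,960.00 = $6,361.20
Long-Term Care Levy: 2.5% × $24,760.00 = $619.00
Solidarity Surcharge: 1.5% × $24,760.00 = $371.40
Pension Levy: 8% × $24,760.00 = $1,980.80
Total: $6,361.20 + $619.00 + $371.40 + $1,980.80 = $9,332.40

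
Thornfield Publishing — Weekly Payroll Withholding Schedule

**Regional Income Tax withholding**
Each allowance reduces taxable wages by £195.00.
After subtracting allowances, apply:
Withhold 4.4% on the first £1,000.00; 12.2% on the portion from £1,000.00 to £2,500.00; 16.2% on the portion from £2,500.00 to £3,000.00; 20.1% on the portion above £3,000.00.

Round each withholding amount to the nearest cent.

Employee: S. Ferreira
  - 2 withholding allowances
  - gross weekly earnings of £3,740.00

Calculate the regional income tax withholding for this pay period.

£378.35

Regional Income Tax: taxable = £3,740.00 − 2×£195.00 = £3,350.00
  £308.00 + 20.1% × (£3,350.00 − £3,000.00) = £308.00 + 20.1% × £350.00 = £378.35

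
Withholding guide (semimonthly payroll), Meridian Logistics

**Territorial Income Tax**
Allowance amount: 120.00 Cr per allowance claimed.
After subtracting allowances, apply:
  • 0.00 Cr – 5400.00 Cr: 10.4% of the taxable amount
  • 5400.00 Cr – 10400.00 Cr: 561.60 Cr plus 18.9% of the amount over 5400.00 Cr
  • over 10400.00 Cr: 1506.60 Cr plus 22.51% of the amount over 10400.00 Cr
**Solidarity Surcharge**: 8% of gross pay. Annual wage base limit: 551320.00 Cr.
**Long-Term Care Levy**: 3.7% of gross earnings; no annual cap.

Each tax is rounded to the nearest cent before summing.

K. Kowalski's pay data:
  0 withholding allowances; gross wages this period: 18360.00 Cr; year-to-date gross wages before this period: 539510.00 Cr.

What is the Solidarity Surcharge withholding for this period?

944.80 Cr

Solidarity Surcharge: cap 551320.00 Cr − YTD 539510.00 Cr = 11810.00 Cr subject; 8% × 11810.00 Cr = 944.80 Cr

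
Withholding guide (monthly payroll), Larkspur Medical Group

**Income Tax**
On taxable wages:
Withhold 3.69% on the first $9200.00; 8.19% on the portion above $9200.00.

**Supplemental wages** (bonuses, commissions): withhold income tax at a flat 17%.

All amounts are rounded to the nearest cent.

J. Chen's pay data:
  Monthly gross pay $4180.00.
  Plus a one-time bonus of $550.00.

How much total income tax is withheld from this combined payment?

Income Tax: taxable = $4180.00
  3.69% × $4180.00 = $154.24
Supplemental (17% flat on bonus): 17% × $550.00 = $93.50
Total income tax: $154.24 + $93.50 = $247.74

$247.74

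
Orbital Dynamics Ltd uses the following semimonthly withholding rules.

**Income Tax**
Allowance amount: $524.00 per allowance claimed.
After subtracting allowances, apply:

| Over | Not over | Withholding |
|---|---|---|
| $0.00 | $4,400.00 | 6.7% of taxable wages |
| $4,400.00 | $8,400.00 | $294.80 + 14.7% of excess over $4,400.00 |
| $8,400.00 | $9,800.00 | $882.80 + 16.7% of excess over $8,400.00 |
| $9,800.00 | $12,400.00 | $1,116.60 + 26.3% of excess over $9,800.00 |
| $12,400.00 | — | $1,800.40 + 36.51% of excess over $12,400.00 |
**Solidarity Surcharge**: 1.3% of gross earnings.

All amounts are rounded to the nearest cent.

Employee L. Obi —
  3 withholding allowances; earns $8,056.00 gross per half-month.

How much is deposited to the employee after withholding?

$7,350.12

Income Tax: taxable = $8,056.00 − 3×$524.00 = $6,484.00
  $294.80 + 14.7% × ($6,484.00 − $4,400.00) = $294.80 + 14.7% × $2,084.00 = $601.15
Solidarity Surcharge: 1.3% × $8,056.00 = $104.73
Total withheld: $601.15 + $104.73 = $705.88
Net pay: $8,056.00 − $705.88 = $7,350.12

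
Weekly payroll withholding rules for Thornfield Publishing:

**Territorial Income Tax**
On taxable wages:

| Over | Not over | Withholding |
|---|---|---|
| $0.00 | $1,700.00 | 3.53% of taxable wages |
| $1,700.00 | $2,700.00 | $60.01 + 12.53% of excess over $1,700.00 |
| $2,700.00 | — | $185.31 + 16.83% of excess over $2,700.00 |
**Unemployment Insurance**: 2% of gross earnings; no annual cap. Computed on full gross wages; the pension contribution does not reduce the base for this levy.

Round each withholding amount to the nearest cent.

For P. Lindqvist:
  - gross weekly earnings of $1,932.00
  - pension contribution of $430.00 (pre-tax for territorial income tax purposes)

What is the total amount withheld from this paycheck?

$91.66

Territorial Income Tax: taxable = $1,932.00 − $430.00 = $1,502.00
  3.53% × $1,502.00 = $53.02
Unemployment Insurance: 2% × $1,932.00 = $38.64
Total: $53.02 + $38.64 = $91.66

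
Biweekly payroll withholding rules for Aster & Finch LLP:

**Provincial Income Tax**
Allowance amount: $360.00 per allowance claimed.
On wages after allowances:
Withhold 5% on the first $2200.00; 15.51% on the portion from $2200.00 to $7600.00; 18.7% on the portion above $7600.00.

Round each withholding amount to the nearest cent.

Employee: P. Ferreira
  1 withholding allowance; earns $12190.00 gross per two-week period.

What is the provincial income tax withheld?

$1738.55

Provincial Income Tax: taxable = $12190.00 − 1×$360.00 = $11830.00
  $947.54 + 18.7% × ($11830.00 − $7600.00) = $947.54 + 18.7% × $4230.00 = $1738.55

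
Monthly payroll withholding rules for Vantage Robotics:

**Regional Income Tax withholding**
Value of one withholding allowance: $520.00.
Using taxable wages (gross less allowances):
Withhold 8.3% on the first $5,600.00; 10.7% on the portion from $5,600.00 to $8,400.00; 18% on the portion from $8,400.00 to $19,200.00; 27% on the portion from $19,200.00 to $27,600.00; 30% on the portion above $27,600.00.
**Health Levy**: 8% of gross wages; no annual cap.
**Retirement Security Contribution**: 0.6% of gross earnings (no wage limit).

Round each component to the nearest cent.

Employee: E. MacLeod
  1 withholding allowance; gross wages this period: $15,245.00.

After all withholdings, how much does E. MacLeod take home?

$12,031.03

Regional Income Tax: taxable = $15,245.00 − 1×$520.00 = $14,725.00
  $764.40 + 18% × ($14,725.00 − $8,400.00) = $764.40 + 18% × $6,325.00 = $1,902.90
Health Levy: 8% × $15,245.00 = $1,219.60
Retirement Security Contribution: 0.6% × $15,245.00 = $91.47
Total withheld: $1,902.90 + $1,219.60 + $91.47 = $3,213.97
Net pay: $15,245.00 − $3,213.97 = $12,031.03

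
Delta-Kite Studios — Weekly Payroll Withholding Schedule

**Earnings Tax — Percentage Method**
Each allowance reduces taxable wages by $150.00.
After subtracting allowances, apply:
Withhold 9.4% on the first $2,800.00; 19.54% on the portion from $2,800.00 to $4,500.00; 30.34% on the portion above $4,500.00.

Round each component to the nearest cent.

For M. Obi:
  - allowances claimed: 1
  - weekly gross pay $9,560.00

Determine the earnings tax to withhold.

Earnings Tax: taxable = $9,560.00 − 1×$150.00 = $9,410.00
  $595.38 + 30.34% × ($9,410.00 − $4,500.00) = $595.38 + 30.34% × $4,910.00 = $2,085.07

$2,085.07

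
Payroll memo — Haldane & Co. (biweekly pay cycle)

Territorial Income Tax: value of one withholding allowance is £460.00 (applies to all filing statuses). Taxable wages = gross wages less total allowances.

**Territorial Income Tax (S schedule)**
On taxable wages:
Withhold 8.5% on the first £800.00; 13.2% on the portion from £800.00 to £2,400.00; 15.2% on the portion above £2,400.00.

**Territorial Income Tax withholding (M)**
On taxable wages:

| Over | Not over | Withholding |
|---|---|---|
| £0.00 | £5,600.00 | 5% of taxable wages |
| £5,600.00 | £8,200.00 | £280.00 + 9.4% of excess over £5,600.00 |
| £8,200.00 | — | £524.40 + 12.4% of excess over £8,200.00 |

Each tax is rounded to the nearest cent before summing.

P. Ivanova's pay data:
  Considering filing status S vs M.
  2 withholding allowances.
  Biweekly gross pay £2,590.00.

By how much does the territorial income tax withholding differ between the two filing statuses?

Territorial Income Tax (S): taxable = £2,590.00 − 2×£460.00 = £1,670.00
  £68.00 + 13.2% × (£1,670.00 − £800.00) = £68.00 + 13.2% × £870.00 = £182.84
Territorial Income Tax (M): taxable = £2,590.00 − 2×£460.00 = £1,670.00
  5% × £1,670.00 = £83.50
Difference: |£182.84 − £83.50| = £99.34 (higher under S)

£99.34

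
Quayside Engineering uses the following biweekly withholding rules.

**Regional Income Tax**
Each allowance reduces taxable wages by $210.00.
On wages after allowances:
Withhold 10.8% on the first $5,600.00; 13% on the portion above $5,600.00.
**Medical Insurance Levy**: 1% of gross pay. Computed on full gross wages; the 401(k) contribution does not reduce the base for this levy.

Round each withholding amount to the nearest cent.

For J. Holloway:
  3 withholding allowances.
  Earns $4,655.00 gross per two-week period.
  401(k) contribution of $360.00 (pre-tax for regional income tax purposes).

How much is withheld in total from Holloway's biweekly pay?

Regional Income Tax: taxable = $4,655.00 − $360.00 − 3×$210.00 = $3,665.00
  10.8% × $3,665.00 = $395.82
Medical Insurance Levy: 1% × $4,655.00 = $46.55
Total: $395.82 + $46.55 = $442.37

$442.37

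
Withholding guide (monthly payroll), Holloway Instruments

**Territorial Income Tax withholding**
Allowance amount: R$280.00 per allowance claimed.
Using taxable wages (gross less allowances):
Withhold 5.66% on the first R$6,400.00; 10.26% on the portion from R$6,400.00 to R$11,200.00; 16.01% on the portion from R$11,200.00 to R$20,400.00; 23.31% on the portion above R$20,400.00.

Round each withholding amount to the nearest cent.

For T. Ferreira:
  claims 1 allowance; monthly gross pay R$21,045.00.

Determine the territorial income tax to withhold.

Territorial Income Tax: taxable = R$21,045.00 − 1×R$280.00 = R$20,765.00
  R$2,327.64 + 23.31% × (R$20,765.00 − R$20,400.00) = R$2,327.64 + 23.31% × R$365.00 = R$2,412.72

R$2,412.72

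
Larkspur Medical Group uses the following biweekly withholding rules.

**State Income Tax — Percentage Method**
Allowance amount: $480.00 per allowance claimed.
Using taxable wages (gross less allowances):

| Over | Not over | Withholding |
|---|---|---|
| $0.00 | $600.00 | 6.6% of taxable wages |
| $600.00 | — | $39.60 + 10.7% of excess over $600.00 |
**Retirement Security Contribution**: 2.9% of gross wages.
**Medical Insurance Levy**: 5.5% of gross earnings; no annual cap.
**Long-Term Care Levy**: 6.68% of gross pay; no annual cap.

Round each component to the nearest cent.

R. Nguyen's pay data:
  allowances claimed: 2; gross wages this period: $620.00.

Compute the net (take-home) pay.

$526.50

State Income Tax: taxable = $620.00 − 2×$480.00 = $-340.00
  Taxable ≤ 0 → $0.00
Retirement Security Contribution: 2.9% × $620.00 = $17.98
Medical Insurance Levy: 5.5% × $620.00 = $34.10
Long-Term Care Levy: 6.68% × $620.00 = $41.42
Total withheld: $0.00 + $17.98 + $34.10 + $41.42 = $93.50
Net pay: $620.00 − $93.50 = $526.50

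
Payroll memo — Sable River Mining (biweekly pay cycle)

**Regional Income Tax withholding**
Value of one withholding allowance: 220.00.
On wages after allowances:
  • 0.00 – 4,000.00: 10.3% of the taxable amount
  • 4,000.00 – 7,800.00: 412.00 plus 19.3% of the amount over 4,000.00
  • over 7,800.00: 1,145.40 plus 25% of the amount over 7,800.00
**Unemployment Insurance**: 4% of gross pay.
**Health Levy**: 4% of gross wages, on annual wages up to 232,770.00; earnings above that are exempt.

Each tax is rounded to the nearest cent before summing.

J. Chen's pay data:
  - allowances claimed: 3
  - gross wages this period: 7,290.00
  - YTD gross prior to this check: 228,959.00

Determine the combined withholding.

1,363.63

Regional Income Tax: taxable = 7,290.00 − 3×220.00 = 6,630.00
  412.00 + 19.3% × (6,630.00 − 4,000.00) = 412.00 + 19.3% × 2,630.00 = 919.59
Unemployment Insurance: 4% × 7,290.00 = 291.60
Health Levy: cap 232,770.00 − YTD 228,959.00 = 3,811.00 subject; 4% × 3,811.00 = 152.44
Total: 919.59 + 291.60 + 152.44 = 1,363.63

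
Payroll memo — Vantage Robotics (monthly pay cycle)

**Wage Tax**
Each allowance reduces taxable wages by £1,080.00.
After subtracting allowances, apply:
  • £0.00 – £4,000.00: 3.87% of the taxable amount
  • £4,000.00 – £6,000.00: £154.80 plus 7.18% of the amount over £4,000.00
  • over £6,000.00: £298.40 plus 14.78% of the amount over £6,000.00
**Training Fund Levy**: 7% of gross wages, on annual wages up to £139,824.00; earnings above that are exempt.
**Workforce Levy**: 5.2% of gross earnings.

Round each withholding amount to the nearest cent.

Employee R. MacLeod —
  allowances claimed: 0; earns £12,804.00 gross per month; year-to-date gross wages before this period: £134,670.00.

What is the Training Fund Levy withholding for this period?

£360.78

Training Fund Levy: cap £139,824.00 − YTD £134,670.00 = £5,154.00 subject; 7% × £5,154.00 = £360.78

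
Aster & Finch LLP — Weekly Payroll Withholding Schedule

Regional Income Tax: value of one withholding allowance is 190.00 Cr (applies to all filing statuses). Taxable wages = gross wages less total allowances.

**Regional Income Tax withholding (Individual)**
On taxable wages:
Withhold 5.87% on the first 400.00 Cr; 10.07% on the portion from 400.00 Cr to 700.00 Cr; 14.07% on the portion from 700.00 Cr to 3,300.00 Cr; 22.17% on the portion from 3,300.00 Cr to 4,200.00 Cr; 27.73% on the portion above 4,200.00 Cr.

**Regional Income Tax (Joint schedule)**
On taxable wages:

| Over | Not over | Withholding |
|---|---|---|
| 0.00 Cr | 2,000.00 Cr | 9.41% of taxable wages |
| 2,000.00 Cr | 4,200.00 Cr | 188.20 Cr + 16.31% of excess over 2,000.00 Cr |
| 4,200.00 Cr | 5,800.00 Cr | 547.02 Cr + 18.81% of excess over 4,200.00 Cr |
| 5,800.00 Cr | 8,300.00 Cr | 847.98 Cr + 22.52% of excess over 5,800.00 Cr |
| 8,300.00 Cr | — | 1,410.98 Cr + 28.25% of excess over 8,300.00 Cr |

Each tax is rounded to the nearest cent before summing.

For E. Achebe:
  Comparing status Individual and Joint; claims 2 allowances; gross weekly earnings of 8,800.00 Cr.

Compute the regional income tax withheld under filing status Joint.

1,444.88 Cr

Regional Income Tax (Joint): taxable = 8,800.00 Cr − 2×190.00 Cr = 8,420.00 Cr
  1,410.98 Cr + 28.25% × (8,420.00 Cr − 8,300.00 Cr) = 1,410.98 Cr + 28.25% × 120.00 Cr = 1,444.88 Cr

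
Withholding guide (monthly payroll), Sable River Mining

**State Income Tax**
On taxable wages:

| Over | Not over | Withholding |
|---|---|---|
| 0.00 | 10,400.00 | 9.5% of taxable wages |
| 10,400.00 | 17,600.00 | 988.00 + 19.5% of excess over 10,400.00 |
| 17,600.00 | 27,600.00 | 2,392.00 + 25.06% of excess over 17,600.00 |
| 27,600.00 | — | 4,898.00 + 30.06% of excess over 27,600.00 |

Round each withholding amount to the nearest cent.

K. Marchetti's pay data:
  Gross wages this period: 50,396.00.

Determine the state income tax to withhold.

11,750.48

State Income Tax: taxable = 50,396.00
  4,898.00 + 30.06% × (50,396.00 − 27,600.00) = 4,898.00 + 30.06% × 22,796.00 = 11,750.48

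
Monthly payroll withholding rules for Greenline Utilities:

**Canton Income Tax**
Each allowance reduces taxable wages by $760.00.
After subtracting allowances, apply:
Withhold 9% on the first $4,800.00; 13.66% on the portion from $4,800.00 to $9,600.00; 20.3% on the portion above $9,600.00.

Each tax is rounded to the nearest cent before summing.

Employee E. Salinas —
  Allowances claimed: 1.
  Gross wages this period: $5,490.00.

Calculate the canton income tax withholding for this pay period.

Canton Income Tax: taxable = $5,490.00 − 1×$760.00 = $4,730.00
  9% × $4,730.00 = $425.70

$425.70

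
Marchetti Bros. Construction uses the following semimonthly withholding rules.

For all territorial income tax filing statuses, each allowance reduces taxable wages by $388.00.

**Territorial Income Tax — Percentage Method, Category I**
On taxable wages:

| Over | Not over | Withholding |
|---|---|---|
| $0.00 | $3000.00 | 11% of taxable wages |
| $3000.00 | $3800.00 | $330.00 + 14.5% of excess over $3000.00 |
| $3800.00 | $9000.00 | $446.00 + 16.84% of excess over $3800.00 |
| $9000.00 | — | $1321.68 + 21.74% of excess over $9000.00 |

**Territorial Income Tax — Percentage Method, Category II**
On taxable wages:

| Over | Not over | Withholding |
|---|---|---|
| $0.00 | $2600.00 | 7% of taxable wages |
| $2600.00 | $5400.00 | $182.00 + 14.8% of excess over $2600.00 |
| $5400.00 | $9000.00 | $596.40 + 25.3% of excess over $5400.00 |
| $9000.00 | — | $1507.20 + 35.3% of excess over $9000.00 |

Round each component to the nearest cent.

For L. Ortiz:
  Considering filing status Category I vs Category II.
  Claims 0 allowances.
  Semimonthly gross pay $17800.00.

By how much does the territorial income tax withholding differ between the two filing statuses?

Territorial Income Tax (Category I): taxable = $17800.00
  $1321.68 + 21.74% × ($17800.00 − $9000.00) = $1321.68 + 21.74% × $8800.00 = $3234.80
Territorial Income Tax (Category II): taxable = $17800.00
  $1507.20 + 35.3% × ($17800.00 − $9000.00) = $1507.20 + 35.3% × $8800.00 = $4613.60
Difference: |$3234.80 − $4613.60| = $1378.80 (higher under Category II)

$1378.80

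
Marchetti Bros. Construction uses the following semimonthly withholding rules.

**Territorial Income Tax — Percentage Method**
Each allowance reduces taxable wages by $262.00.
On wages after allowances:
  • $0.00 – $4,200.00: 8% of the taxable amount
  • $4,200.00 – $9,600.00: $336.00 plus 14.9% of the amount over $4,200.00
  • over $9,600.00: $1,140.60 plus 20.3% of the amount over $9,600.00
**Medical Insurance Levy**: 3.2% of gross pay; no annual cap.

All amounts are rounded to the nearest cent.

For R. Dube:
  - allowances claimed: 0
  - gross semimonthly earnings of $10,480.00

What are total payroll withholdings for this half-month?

$1,654.60

Territorial Income Tax: taxable = $10,480.00
  $1,140.60 + 20.3% × ($10,480.00 − $9,600.00) = $1,140.60 + 20.3% × $880.00 = $1,319.24
Medical Insurance Levy: 3.2% × $10,480.00 = $335.36
Total: $1,319.24 + $335.36 = $1,654.60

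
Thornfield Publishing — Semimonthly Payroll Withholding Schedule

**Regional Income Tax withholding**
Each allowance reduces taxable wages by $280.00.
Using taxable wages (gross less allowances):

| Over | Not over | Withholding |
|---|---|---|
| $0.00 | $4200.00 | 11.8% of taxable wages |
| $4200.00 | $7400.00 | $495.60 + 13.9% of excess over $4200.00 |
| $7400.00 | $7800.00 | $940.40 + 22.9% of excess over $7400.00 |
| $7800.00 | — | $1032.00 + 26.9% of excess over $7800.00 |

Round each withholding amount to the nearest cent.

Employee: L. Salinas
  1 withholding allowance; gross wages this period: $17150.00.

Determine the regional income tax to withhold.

Regional Income Tax: taxable = $17150.00 − 1×$280.00 = $16870.00
  $1032.00 + 26.9% × ($16870.00 − $7800.00) = $1032.00 + 26.9% × $9070.00 = $3471.83

$3471.83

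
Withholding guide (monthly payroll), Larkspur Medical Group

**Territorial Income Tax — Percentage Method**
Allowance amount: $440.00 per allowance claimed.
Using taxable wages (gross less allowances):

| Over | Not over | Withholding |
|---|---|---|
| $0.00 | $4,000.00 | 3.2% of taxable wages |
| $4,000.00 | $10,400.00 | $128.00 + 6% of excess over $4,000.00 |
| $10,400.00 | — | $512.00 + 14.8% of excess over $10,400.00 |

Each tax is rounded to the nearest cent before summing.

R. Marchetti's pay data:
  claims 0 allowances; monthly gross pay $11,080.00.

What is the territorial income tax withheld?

Territorial Income Tax: taxable = $11,080.00
  $512.00 + 14.8% × ($11,080.00 − $10,400.00) = $512.00 + 14.8% × $680.00 = $612.64

$612.64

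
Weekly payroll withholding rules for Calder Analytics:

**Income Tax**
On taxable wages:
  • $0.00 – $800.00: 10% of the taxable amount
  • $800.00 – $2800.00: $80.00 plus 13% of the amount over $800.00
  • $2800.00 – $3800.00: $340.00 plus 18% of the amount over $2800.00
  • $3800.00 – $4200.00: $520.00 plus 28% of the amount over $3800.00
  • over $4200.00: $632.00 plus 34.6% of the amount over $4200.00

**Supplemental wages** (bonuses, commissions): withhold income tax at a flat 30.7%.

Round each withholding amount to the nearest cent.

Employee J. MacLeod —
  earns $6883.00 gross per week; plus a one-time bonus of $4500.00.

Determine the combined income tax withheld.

$2941.82

Income Tax: taxable = $6883.00
  $632.00 + 34.6% × ($6883.00 − $4200.00) = $632.00 + 34.6% × $2683.00 = $1560.32
Supplemental (30.7% flat on bonus): 30.7% × $4500.00 = $1381.50
Total income tax: $1560.32 + $1381.50 = $2941.82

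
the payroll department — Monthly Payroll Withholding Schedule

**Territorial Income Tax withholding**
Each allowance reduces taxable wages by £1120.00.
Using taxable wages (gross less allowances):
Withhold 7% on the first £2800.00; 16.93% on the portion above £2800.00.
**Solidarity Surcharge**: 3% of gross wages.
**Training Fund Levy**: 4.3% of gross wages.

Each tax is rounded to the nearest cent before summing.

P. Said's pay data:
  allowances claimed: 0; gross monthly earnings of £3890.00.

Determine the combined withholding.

£664.51

Territorial Income Tax: taxable = £3890.00
  £196.00 + 16.93% × (£3890.00 − £2800.00) = £196.00 + 16.93% × £1090.00 = £380.54
Solidarity Surcharge: 3% × £3890.00 = £116.70
Training Fund Levy: 4.3% × £3890.00 = £167.27
Total: £380.54 + £116.70 + £167.27 = £664.51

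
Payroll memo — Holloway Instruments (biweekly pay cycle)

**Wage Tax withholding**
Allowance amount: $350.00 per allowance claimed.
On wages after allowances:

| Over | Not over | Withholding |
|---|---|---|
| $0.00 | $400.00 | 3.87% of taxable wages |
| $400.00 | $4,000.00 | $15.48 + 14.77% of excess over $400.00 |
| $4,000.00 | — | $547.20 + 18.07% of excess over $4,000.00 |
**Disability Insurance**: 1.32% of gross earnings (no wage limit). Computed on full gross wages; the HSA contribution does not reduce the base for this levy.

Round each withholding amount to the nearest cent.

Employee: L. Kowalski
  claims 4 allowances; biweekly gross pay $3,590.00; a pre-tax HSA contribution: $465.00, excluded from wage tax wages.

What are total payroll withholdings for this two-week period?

Wage Tax: taxable = $3,590.00 − $465.00 − 4×$350.00 = $1,725.00
  $15.48 + 14.77% × ($1,725.00 − $400.00) = $15.48 + 14.77% × $1,325.00 = $211.18
Disability Insurance: 1.32% × $3,590.00 = $47.39
Total: $211.18 + $47.39 = $258.57

$258.57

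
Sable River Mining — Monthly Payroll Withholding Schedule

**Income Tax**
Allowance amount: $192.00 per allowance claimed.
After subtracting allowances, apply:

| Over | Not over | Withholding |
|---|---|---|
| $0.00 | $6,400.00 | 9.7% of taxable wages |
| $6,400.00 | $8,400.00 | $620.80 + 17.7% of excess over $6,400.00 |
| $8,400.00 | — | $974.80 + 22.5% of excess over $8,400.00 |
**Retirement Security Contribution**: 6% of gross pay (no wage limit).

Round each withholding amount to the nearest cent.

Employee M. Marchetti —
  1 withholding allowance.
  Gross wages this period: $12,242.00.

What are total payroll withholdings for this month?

Income Tax: taxable = $12,242.00 − 1×$192.00 = $12,050.00
  $974.80 + 22.5% × ($12,050.00 − $8,400.00) = $974.80 + 22.5% × $3,650.00 = $1,796.05
Retirement Security Contribution: 6% × $12,242.00 = $734.52
Total: $1,796.05 + $734.52 = $2,530.57

$2,530.57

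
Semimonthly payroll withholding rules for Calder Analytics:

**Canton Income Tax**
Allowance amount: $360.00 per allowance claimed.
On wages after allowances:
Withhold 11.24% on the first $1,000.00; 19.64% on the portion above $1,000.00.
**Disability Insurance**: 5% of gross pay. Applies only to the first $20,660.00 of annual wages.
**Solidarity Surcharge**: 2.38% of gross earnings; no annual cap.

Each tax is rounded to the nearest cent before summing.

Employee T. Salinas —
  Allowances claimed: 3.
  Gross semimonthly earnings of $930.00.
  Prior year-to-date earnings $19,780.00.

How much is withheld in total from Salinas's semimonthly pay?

Canton Income Tax: taxable = $930.00 − 3×$360.00 = $-150.00
  Taxable ≤ 0 → $0.00
Disability Insurance: cap $20,660.00 − YTD $19,780.00 = $880.00 subject; 5% × $880.00 = $44.00
Solidarity Surcharge: 2.38% × $930.00 = $22.13
Total: $0.00 + $44.00 + $22.13 = $66.13

$66.13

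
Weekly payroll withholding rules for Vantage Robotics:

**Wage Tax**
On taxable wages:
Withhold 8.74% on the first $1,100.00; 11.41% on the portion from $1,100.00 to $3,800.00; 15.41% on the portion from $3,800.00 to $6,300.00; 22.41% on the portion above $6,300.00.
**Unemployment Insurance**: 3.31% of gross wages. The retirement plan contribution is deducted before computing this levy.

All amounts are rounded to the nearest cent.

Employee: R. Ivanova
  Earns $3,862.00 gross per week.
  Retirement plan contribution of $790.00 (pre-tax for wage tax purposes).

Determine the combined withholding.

$422.83

Wage Tax: taxable = $3,862.00 − $790.00 = $3,072.00
  $96.14 + 11.41% × ($3,072.00 − $1,100.00) = $96.14 + 11.41% × $1,972.00 = $321.15
Unemployment Insurance: 3.31% × $3,072.00 = $101.68
Total: $321.15 + $101.68 = $422.83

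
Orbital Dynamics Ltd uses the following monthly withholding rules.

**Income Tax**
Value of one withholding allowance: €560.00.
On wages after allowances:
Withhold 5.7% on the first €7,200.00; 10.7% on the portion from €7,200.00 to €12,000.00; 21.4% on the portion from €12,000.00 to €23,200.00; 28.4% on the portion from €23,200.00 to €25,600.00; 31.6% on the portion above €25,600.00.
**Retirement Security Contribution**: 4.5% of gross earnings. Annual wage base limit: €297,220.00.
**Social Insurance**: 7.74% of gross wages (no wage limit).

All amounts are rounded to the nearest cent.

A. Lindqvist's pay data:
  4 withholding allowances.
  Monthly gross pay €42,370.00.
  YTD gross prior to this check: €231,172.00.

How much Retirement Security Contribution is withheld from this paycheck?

Retirement Security Contribution: 4.5% × €42,370.00 = €1,906.65

€1,906.65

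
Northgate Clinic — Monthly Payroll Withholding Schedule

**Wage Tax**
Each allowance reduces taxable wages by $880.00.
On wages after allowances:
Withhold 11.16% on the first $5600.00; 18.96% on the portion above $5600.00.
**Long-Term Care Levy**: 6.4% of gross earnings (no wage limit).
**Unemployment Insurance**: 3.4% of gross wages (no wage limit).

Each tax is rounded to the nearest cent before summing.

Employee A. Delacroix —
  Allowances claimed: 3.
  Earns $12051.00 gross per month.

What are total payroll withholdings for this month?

$2528.52

Wage Tax: taxable = $12051.00 − 3×$880.00 = $9411.00
  $624.96 + 18.96% × ($9411.00 − $5600.00) = $624.96 + 18.96% × $3811.00 = $1347.53
Long-Term Care Levy: 6.4% × $12051.00 = $771.26
Unemployment Insurance: 3.4% × $12051.00 = $409.73
Total: $1347.53 + $771.26 + $409.73 = $2528.52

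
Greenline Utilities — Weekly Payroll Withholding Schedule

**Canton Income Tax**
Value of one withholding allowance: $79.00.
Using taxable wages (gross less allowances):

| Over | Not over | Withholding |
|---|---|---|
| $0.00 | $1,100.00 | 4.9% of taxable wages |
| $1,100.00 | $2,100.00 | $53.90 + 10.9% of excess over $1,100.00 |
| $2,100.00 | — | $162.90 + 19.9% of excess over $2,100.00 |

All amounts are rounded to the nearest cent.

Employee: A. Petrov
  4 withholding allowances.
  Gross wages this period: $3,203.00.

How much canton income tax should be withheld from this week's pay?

$319.51

Canton Income Tax: taxable = $3,203.00 − 4×$79.00 = $2,887.00
  $162.90 + 19.9% × ($2,887.00 − $2,100.00) = $162.90 + 19.9% × $787.00 = $319.51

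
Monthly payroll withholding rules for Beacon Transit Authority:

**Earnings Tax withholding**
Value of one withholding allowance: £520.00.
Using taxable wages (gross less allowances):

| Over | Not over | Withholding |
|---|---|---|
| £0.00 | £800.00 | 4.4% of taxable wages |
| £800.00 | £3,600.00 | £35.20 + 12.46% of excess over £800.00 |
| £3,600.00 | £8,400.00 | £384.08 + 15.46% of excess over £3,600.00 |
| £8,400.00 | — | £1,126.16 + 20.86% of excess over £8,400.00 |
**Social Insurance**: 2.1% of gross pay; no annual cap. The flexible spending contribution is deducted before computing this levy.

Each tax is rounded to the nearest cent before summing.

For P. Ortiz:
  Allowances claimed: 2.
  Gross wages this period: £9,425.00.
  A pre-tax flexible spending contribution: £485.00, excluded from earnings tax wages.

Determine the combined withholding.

£1,236.60

Earnings Tax: taxable = £9,425.00 − £485.00 − 2×£520.00 = £7,900.00
  £384.08 + 15.46% × (£7,900.00 − £3,600.00) = £384.08 + 15.46% × £4,300.00 = £1,048.86
Social Insurance: 2.1% × £8,940.00 = £187.74
Total: £1,048.86 + £187.74 = £1,236.60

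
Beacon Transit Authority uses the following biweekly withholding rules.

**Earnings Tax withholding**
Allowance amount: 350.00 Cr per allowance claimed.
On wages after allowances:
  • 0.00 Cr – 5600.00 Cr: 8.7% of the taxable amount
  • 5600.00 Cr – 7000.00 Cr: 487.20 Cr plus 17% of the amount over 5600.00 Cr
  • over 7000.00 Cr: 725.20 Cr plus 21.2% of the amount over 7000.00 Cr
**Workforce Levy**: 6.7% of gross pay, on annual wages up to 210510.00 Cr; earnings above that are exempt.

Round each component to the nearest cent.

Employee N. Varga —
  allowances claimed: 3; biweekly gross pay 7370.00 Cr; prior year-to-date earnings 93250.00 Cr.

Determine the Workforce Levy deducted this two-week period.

Workforce Levy: 6.7% × 7370.00 Cr = 493.79 Cr

493.79 Cr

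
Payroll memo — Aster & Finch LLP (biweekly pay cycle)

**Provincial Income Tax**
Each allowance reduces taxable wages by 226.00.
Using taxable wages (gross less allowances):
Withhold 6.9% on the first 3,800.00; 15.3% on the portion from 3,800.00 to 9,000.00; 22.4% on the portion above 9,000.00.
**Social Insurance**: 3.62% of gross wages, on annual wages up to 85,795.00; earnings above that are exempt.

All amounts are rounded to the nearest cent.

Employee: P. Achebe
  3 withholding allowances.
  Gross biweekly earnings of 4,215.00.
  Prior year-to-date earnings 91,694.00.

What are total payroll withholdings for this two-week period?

244.05

Provincial Income Tax: taxable = 4,215.00 − 3×226.00 = 3,537.00
  6.9% × 3,537.00 = 244.05
Social Insurance: YTD 91,694.00 ≥ cap 85,795.00 → 0.00
Total: 244.05 + 0.00 = 244.05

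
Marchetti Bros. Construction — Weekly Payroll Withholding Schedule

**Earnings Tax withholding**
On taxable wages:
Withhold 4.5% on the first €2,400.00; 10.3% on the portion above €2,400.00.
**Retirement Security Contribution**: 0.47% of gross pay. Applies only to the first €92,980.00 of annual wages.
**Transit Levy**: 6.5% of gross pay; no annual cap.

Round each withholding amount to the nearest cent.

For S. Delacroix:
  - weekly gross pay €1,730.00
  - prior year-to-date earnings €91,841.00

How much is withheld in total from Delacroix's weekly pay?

€195.65

Earnings Tax: taxable = €1,730.00
  4.5% × €1,730.00 = €77.85
Retirement Security Contribution: cap €92,980.00 − YTD €91,841.00 = €1,139.00 subject; 0.47% × €1,139.00 = €5.35
Transit Levy: 6.5% × €1,730.00 = €112.45
Total: €77.85 + €5.35 + €112.45 = €195.65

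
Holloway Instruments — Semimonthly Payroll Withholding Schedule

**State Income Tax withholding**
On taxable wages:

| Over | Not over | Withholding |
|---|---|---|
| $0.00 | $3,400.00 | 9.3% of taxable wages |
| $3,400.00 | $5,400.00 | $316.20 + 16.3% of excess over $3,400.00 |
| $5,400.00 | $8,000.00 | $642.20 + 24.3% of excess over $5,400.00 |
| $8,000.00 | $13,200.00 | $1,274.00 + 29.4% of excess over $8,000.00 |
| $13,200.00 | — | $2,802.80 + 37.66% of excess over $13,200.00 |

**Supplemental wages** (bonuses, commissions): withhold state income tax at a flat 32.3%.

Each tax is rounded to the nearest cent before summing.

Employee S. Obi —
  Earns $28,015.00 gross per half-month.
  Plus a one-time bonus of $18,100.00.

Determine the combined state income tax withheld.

State Income Tax: taxable = $28,015.00
  $2,802.80 + 37.66% × ($28,015.00 − $13,200.00) = $2,802.80 + 37.66% × $14,815.00 = $8,382.13
Supplemental (32.3% flat on bonus): 32.3% × $18,100.00 = $5,846.30
Total state income tax: $8,382.13 + $5,846.30 = $14,228.43

$14,228.43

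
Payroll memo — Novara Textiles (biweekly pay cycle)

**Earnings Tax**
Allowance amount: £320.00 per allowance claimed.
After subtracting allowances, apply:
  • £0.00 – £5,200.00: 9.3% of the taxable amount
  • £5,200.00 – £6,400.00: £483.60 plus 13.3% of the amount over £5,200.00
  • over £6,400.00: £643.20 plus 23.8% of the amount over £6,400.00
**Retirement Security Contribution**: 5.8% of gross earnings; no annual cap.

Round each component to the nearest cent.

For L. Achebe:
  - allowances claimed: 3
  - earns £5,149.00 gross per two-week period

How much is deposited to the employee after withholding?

£4,460.78

Earnings Tax: taxable = £5,149.00 − 3×£320.00 = £4,189.00
  9.3% × £4,189.00 = £389.58
Retirement Security Contribution: 5.8% × £5,149.00 = £298.64
Total withheld: £389.58 + £298.64 = £688.22
Net pay: £5,149.00 − £688.22 = £4,460.78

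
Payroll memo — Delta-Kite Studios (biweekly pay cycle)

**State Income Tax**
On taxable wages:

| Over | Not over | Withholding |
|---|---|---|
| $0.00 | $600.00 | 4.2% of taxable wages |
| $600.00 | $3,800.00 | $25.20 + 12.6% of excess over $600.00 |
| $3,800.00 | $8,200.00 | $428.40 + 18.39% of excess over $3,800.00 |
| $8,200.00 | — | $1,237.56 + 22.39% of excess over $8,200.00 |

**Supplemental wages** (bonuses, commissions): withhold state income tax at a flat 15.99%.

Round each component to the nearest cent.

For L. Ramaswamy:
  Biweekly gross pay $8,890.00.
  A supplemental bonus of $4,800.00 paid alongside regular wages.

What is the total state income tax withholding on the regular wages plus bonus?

State Income Tax: taxable = $8,890.00
  $1,237.56 + 22.39% × ($8,890.00 − $8,200.00) = $1,237.56 + 22.39% × $690.00 = $1,392.05
Supplemental (15.99% flat on bonus): 15.99% × $4,800.00 = $767.52
Total state income tax: $1,392.05 + $767.52 = $2,159.57

$2,159.57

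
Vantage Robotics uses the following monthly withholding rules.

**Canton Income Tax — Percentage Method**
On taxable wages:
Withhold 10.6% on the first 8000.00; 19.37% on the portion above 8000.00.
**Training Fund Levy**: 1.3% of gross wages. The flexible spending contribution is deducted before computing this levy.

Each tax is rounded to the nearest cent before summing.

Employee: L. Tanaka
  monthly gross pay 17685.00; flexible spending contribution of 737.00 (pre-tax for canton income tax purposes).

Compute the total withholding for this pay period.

Canton Income Tax: taxable = 17685.00 − 737.00 = 16948.00
  848.00 + 19.37% × (16948.00 − 8000.00) = 848.00 + 19.37% × 8948.00 = 2581.23
Training Fund Levy: 1.3% × 16948.00 = 220.32
Total: 2581.23 + 220.32 = 2801.55

2801.55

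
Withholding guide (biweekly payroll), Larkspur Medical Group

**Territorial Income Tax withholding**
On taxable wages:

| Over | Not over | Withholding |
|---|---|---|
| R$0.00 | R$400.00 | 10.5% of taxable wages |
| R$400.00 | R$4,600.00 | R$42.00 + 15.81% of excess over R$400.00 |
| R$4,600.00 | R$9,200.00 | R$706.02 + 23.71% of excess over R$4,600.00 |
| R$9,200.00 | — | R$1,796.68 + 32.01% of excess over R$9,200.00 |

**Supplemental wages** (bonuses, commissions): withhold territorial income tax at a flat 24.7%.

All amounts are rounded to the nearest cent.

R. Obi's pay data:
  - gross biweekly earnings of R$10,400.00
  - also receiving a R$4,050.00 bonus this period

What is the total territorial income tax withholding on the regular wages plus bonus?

Territorial Income Tax: taxable = R$10,400.00
  R$1,796.68 + 32.01% × (R$10,400.00 − R$9,200.00) = R$1,796.68 + 32.01% × R$1,200.00 = R$2,180.80
Supplemental (24.7% flat on bonus): 24.7% × R$4,050.00 = R$1,000.35
Total territorial income tax: R$2,180.80 + R$1,000.35 = R$3,181.15

R$3,181.15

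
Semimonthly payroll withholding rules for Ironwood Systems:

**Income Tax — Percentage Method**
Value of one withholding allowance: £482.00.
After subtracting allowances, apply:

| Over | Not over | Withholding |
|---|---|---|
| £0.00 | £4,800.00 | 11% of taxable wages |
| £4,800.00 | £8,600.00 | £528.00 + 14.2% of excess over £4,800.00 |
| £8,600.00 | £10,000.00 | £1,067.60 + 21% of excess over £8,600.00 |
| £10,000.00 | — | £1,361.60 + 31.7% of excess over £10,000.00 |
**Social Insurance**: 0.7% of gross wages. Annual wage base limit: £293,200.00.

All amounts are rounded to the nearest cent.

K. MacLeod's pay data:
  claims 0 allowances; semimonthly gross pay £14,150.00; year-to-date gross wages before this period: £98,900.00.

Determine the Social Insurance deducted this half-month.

£99.05

Social Insurance: 0.7% × £14,150.00 = £99.05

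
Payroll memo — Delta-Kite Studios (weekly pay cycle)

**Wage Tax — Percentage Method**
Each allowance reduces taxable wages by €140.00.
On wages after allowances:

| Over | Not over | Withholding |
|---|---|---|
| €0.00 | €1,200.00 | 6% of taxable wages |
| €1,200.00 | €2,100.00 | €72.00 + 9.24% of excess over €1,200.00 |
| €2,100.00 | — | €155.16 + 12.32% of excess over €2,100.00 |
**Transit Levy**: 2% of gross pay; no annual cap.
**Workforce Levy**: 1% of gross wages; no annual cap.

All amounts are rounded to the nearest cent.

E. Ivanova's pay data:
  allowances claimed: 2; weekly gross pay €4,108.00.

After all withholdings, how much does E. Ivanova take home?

€3,616.71

Wage Tax: taxable = €4,108.00 − 2×€140.00 = €3,828.00
  €155.16 + 12.32% × (€3,828.00 − €2,100.00) = €155.16 + 12.32% × €1,728.00 = €368.05
Transit Levy: 2% × €4,108.00 = €82.16
Workforce Levy: 1% × €4,108.00 = €41.08
Total withheld: €368.05 + €82.16 + €41.08 = €491.29
Net pay: €4,108.00 − €491.29 = €3,616.71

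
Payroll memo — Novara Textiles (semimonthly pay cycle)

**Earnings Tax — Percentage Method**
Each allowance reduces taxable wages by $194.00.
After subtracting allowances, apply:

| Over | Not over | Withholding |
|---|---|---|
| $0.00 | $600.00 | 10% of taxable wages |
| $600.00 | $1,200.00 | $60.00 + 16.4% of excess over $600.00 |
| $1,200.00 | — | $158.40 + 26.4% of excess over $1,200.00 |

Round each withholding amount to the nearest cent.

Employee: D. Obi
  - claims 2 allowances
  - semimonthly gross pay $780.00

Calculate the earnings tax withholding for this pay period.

$39.20

Earnings Tax: taxable = $780.00 − 2×$194.00 = $392.00
  10% × $392.00 = $39.20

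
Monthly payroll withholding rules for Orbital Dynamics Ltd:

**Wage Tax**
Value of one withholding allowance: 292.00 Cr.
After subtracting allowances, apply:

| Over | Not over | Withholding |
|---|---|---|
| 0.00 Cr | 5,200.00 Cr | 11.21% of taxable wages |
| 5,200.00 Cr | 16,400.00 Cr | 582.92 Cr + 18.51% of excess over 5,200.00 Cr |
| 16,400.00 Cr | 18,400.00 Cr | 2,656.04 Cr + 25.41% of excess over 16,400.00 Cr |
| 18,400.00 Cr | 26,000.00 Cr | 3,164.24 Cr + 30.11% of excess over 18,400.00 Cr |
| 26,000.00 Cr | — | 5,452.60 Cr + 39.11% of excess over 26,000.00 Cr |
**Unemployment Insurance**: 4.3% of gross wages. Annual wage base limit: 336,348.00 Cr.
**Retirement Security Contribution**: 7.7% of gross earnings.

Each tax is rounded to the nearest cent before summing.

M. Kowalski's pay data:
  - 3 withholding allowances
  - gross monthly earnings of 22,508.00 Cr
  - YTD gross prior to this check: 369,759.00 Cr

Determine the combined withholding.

5,870.52 Cr

Wage Tax: taxable = 22,508.00 Cr − 3×292.00 Cr = 21,632.00 Cr
  3,164.24 Cr + 30.11% × (21,632.00 Cr − 18,400.00 Cr) = 3,164.24 Cr + 30.11% × 3,232.00 Cr = 4,137.40 Cr
Unemployment Insurance: YTD 369,759.00 Cr ≥ cap 336,348.00 Cr → 0.00 Cr
Retirement Security Contribution: 7.7% × 22,508.00 Cr = 1,733.12 Cr
Total: 4,137.40 Cr + 0.00 Cr + 1,733.12 Cr = 5,870.52 Cr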